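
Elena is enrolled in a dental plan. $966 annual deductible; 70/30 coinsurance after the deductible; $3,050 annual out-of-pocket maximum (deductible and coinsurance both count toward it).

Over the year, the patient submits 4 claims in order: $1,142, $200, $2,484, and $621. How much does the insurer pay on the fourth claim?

Bill 1, $1,142: $966 to deductible, leaving $176; coinsurance $176 × 30% = $52.80. Cost to patient: $1,018.80. OOP to date $1,018.80. Insurer: $1,142 − $1,018.80 = $123.20.
Bill 2, $200: 30% coinsurance on $200 = $60. Patient pays $60; OOP now $1,078.80. Plan pays $200 − $60 = $140.
Bill 3, $2,484: 30% coinsurance on $2,484 = $745.20. Cost to patient: $745.20. OOP to date $1,824. Plan pays $2,484 − $745.20 = $1,738.80.
Bill 4, $621: 30% coinsurance on $621 = $186.30. Patient pays $186.30; OOP now $2,010.30. Insurer: $621 − $186.30 = $434.70.

$434.70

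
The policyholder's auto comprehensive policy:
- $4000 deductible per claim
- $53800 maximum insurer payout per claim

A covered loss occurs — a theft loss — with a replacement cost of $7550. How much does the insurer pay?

$3550

Subtract the deductible: $7550 − $4000 = $3550.
That's under the $53800 cap, so the insurer reimburses the full $3550.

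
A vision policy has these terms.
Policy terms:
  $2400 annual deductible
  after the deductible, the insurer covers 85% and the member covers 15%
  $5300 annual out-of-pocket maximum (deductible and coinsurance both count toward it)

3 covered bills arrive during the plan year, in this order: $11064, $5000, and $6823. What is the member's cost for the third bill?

$850.40

Claim 1 ($11064): $2400 to deductible, leaving $8664; member's 15% is $1299.60. Member pays $3699.60; OOP now $3699.60.
Claim 2 ($5000): 15% coinsurance on $5000 = $750. Member pays $750; OOP now $4449.60.
Claim 3 ($6823): deductible already satisfied, so member's share is 15% × $6823 = $1023.45. OOP would hit $5473.05 > $5300, so the cap limits the member to $5300 − $4449.60 = $850.40.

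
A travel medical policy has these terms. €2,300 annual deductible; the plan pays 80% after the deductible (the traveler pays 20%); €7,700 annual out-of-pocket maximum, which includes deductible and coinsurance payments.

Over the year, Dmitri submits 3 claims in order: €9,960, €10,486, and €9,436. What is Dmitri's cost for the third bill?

Claim 1 — €9,960: €2,300 finishes the deductible; €7,660 goes to coinsurance; coinsurance €7,660 × 20% = €1,532. Cost to traveler: €3,832. OOP to date €3,832.
Claim 2 — €10,486: deductible already satisfied, so traveler's share is 20% × €10,486 = €2,097.20. Traveler owes €2,097.20 (running OOP €5,929.20).
Claim 3 — €9,436: deductible met; 20% of €9,436 = €1,887.20. OOP would hit €7,816.40 > €7,700, so the cap limits the traveler to €7,700 − €5,929.20 = €1,770.80.

€1,770.80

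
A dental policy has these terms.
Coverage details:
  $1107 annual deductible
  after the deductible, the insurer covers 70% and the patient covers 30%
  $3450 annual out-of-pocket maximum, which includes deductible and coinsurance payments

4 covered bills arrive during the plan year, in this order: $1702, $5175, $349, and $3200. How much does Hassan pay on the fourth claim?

$507.30

#1 ($1702): $1107 finishes the deductible; $595 goes to coinsurance; coinsurance $595 × 30% = $178.50. Cost to patient: $1285.50. OOP to date $1285.50.
#2 ($5175): 30% coinsurance on $5175 = $1552.50. Patient owes $1552.50 (running OOP $2838).
#3 ($349): deductible met; 30% of $349 = $104.70. Cost to patient: $104.70. OOP to date $2942.70.
#4 ($3200): 30% coinsurance on $3200 = $960. That would push OOP to $3902.70, over the $3450 cap, so patient pays $3450 − $2942.70 = $507.30.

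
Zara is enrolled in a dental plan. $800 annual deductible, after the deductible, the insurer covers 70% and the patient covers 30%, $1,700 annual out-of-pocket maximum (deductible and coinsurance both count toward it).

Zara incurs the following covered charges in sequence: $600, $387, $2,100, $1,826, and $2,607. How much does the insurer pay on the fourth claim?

$1,612.10

Bill 1, $600: entire amount goes to the deductible. Cost to patient: $600. OOP to date $600. Insurer: $600 − $600 = $0.
Bill 2, $387: $200 to deductible, leaving $187; coinsurance $187 × 30% = $56.10. Patient pays $256.10; OOP now $856.10. Plan pays $387 − $256.10 = $130.90.
Bill 3, $2,100: deductible already satisfied, so patient's share is 30% × $2,100 = $630. Patient pays $630; OOP now $1,486.10. Plan pays $2,100 − $630 = $1,470.
Bill 4, $1,826: deductible met; 30% of $1,826 = $547.80. OOP would hit $2,033.90 > $1,700, so the cap limits the patient to $1,700 − $1,486.10 = $213.90. Insurer: $1,826 − $213.90 = $1,612.10.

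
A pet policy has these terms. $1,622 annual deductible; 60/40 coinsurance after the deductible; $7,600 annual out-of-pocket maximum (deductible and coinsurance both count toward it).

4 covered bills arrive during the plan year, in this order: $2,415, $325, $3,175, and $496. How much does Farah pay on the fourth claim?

Bill 1, $2,415: $1,622 to deductible, leaving $793; 40% of $793 = $317.20. Owner owes $1,939.20 (running OOP $1,939.20).
Bill 2, $325: 40% coinsurance on $325 = $130. Owner owes $130 (running OOP $2,069.20).
Bill 3, $3,175: deductible met; 40% of $3,175 = $1,270. Owner owes $1,270 (running OOP $3,339.20).
Bill 4, $496: deductible met; 40% of $496 = $198.40. Owner owes $198.40 (running OOP $3,537.60).

$198.40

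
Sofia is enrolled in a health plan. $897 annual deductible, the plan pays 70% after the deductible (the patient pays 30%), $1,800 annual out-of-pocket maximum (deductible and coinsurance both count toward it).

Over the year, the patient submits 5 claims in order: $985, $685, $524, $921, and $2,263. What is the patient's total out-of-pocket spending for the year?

$1,800

#1 ($985): $897 to deductible, leaving $88; 30% of $88 = $26.40. Patient pays $923.40; OOP now $923.40.
#2 ($685): deductible already satisfied, so patient's share is 30% × $685 = $205.50. Patient pays $205.50; OOP now $1,128.90.
#3 ($524): deductible already satisfied, so patient's share is 30% × $524 = $157.20. Patient pays $157.20; OOP now $1,286.10.
#4 ($921): deductible met; 30% of $921 = $276.30. Patient pays $276.30; OOP now $1,562.40.
#5 ($2,263): deductible met; 30% of $2,263 = $678.90. Adding that to $1,562.40 gives $2,241.30, past the $1,800 cap; patient pays only $1,800 − $1,562.40 = $237.60.
Summing the patient's payments: $923.40 + $205.50 + $157.20 + $276.30 + $237.60 = $1,800.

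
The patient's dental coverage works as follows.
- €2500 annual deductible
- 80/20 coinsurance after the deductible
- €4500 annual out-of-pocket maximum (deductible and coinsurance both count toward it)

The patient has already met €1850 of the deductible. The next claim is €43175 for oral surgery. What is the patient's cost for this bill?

€1850 of the €2500 deductible is already met, leaving €650.
The remaining €42525 (= €43175 − €650) moves to coinsurance.
Coinsurance: €42525 × 20% = €8505.
So the patient owes €650 + €8505 = €9155 before any cap.
That would bring total out-of-pocket to €11005, past the €4500 cap. The patient is capped at €4500 − €1850 = €2650 on this claim.

€2650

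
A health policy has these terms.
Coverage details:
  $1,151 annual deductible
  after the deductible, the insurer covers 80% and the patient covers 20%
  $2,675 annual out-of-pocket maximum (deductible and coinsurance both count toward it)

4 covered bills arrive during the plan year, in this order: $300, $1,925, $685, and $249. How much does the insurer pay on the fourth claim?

#1 ($300): fully absorbed by the deductible. Cost to patient: $300. OOP to date $300. Insurer: $300 − $300 = $0.
#2 ($1,925): $851 finishes the deductible; $1,074 goes to coinsurance; 20% of $1,074 = $214.80. Patient owes $1,065.80 (running OOP $1,365.80). Plan pays $1,925 − $1,065.80 = $859.20.
#3 ($685): deductible already satisfied, so patient's share is 20% × $685 = $137. Patient pays $137; OOP now $1,502.80. Plan pays $685 − $137 = $548.
#4 ($249): deductible met; 20% of $249 = $49.80. Patient pays $49.80; OOP now $1,552.60. Plan pays $249 − $49.80 = $199.20.

$199.20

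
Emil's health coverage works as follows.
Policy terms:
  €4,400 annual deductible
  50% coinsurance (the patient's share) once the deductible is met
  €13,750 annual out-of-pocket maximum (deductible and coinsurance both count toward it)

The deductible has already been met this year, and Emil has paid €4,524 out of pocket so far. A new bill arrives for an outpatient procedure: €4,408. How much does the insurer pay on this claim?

The deductible is already satisfied, so the full bill goes to coinsurance.
50% of €4,408 = €2,204 falls to the patient.
Total out-of-pocket so far would be €4,524 + €2,204 = €6,728, below the €13,750 cap — no reduction.
The insurer covers the remainder: €4,408 − €2,204 = €2,204.

€2,204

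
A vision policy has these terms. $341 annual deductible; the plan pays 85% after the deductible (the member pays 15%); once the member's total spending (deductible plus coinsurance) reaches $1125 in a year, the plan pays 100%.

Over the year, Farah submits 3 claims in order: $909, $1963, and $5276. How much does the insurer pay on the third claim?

$4871.65

Claim 1 — $909: $341 to deductible, leaving $568; 15% of $568 = $85.20. Member owes $426.20 (running OOP $426.20). Insurer: $909 − $426.20 = $482.80.
Claim 2 — $1963: deductible already satisfied, so member's share is 15% × $1963 = $294.45. Member owes $294.45 (running OOP $720.65). Plan pays $1963 − $294.45 = $1668.55.
Claim 3 — $5276: deductible already satisfied, so member's share is 15% × $5276 = $791.40. Adding that to $720.65 gives $1512.05, past the $1125 cap; member pays only $1125 − $720.65 = $404.35. Insurer: $5276 − $404.35 = $4871.65.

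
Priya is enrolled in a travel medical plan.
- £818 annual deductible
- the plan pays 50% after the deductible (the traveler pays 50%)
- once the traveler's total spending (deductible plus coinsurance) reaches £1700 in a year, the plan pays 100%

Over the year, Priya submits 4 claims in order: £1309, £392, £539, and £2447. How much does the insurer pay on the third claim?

Claim 1 (£1309): £818 finishes the deductible; £491 goes to coinsurance; 50% of £491 = £245.50. Cost to traveler: £1063.50. OOP to date £1063.50. Plan pays £1309 − £1063.50 = £245.50.
Claim 2 (£392): 50% coinsurance on £392 = £196. Traveler owes £196 (running OOP £1259.50). Insurer: £392 − £196 = £196.
Claim 3 (£539): 50% coinsurance on £539 = £269.50. Cost to traveler: £269.50. OOP to date £1529. Insurer: £539 − £269.50 = £269.50.

£269.50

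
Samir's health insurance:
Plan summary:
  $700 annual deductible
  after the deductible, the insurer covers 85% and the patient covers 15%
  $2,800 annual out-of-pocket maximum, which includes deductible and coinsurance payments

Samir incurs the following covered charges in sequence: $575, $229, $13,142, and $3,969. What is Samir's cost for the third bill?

$1,971.30

Bill 1, $575: fully absorbed by the deductible. Cost to patient: $575. OOP to date $575.
Bill 2, $229: $125 finishes the deductible; $104 goes to coinsurance; 15% of $104 = $15.60. Cost to patient: $140.60. OOP to date $715.60.
Bill 3, $13,142: deductible met; 15% of $13,142 = $1,971.30. Patient pays $1,971.30; OOP now $2,686.90.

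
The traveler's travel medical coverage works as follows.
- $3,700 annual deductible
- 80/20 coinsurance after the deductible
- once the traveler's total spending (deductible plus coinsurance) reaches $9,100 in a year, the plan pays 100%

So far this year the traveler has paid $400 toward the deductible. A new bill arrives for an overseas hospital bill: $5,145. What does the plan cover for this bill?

Deductible still to meet: $3,700 − $400 = $3,300.
That leaves $5,145 − $3,300 = $1,845 for coinsurance.
Traveler's 20% share of $1,845 is $369.
That puts the traveler's cost at $3,300 + $369 = $3,669 before any cap.
Year-to-date out-of-pocket becomes $400 + $3,669 = $4,069, still under the $9,100 maximum, so no cap applies.
The plan picks up $5,145 − $3,669 = $1,476.

$1,476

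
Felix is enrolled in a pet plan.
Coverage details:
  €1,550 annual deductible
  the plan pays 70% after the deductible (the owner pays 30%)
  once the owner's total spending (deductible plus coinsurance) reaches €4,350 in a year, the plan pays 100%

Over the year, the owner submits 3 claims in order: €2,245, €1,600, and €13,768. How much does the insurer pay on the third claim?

Claim 1 (€2,245): deductible takes €1,550, €695 remains; coinsurance €695 × 30% = €208.50. Cost to owner: €1,758.50. OOP to date €1,758.50. Plan pays €2,245 − €1,758.50 = €486.50.
Claim 2 (€1,600): 30% coinsurance on €1,600 = €480. Owner owes €480 (running OOP €2,238.50). Plan pays €1,600 − €480 = €1,120.
Claim 3 (€13,768): 30% coinsurance on €13,768 = €4,130.40. Adding that to €2,238.50 gives €6,368.90, past the €4,350 cap; owner pays only €4,350 − €2,238.50 = €2,111.50. Insurer: €13,768 − €2,111.50 = €11,656.50.

€11,656.50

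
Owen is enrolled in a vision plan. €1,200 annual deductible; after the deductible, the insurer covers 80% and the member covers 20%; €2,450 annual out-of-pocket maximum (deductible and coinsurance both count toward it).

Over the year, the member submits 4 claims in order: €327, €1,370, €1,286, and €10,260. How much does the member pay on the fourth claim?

€893.40

Bill 1, €327: all of it applies to the deductible. Member owes €327 (running OOP €327).
Bill 2, €1,370: €873 finishes the deductible; €497 goes to coinsurance; member's 20% is €99.40. Cost to member: €972.40. OOP to date €1,299.40.
Bill 3, €1,286: deductible met; 20% of €1,286 = €257.20. Cost to member: €257.20. OOP to date €1,556.60.
Bill 4, €10,260: deductible met; 20% of €10,260 = €2,052. That would push OOP to €3,608.60, over the €2,450 cap, so member pays €2,450 − €1,556.60 = €893.40.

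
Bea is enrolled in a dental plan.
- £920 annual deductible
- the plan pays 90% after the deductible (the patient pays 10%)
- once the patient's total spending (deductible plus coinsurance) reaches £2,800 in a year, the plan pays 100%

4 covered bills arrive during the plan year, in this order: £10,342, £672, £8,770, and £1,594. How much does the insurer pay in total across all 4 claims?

£18,578

Bill 1, £10,342: £920 finishes the deductible; £9,422 goes to coinsurance; 10% of £9,422 = £942.20. Patient owes £1,862.20 (running OOP £1,862.20). Plan pays £10,342 − £1,862.20 = £8,479.80.
Bill 2, £672: deductible met; 10% of £672 = £67.20. Cost to patient: £67.20. OOP to date £1,929.40. Plan pays £672 − £67.20 = £604.80.
Bill 3, £8,770: deductible met; 10% of £8,770 = £877. Adding that to £1,929.40 gives £2,806.40, past the £2,800 cap; patient pays only £2,800 − £1,929.40 = £870.60. Insurer: £8,770 − £870.60 = £7,899.40.
Bill 4, £1,594: 10% coinsurance on £1,594 = £159.40. OOP would hit £2,959.40 > £2,800, so the cap limits the patient to £2,800 − £2,800 = £0. Insurer: £1,594 − £0 = £1,594.
Insurer total = bills − patient's total = £21,378 − £2,800 = £18,578.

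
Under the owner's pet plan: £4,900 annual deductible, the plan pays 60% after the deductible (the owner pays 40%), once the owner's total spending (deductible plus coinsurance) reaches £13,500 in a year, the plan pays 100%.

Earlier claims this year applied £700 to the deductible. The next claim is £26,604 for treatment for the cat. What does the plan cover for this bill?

£13,804

Remaining deductible: £4,900 − £700 = £4,200.
That leaves £26,604 − £4,200 = £22,404 for coinsurance.
Coinsurance: £22,404 × 40% = £8,961.60.
Owner responsibility before any cap: £4,200 + £8,961.60 = £13,161.60.
Adding £13,161.60 to the £700 already spent would give £13,861.60, which exceeds the £13,500 cap; the owner pays just £13,500 − £700 = £12,800.
The plan picks up £26,604 − £12,800 = £13,804.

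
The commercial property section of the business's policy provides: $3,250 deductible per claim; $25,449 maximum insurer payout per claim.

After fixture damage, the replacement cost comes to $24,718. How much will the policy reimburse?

$21,468

After the deductible, $24,718 − $3,250 = $21,468 remains.
$21,468 ≤ $25,449, so the limit doesn't bind; insurer pays $21,468.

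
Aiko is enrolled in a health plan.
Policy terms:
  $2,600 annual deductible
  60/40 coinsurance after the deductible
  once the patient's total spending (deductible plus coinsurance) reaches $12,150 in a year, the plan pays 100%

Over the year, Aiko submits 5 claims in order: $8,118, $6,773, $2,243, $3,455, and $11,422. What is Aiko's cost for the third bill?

#1 ($8,118): $2,600 to deductible, leaving $5,518; 40% of $5,518 = $2,207.20. Cost to patient: $4,807.20. OOP to date $4,807.20.
#2 ($6,773): deductible already satisfied, so patient's share is 40% × $6,773 = $2,709.20. Cost to patient: $2,709.20. OOP to date $7,516.40.
#3 ($2,243): deductible met; 40% of $2,243 = $897.20. Patient pays $897.20; OOP now $8,413.60.

$897.20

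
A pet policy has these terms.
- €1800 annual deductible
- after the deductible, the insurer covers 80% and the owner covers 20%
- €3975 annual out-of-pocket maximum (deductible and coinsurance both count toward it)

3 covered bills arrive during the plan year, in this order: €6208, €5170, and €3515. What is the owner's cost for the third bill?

Claim 1 — €6208: deductible takes €1800, €4408 remains; coinsurance €4408 × 20% = €881.60. Owner owes €2681.60 (running OOP €2681.60).
Claim 2 — €5170: deductible already satisfied, so owner's share is 20% × €5170 = €1034. Owner owes €1034 (running OOP €3715.60).
Claim 3 — €3515: 20% coinsurance on €3515 = €703. That would push OOP to €4418.60, over the €3975 cap, so owner pays €3975 − €3715.60 = €259.40.

€259.40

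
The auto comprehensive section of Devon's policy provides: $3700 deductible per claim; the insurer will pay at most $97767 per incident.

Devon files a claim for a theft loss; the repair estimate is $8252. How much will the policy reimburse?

$4552

Subtract the deductible: $8252 − $3700 = $4552.
That's under the $97767 cap, so the insurer reimburses the full $4552.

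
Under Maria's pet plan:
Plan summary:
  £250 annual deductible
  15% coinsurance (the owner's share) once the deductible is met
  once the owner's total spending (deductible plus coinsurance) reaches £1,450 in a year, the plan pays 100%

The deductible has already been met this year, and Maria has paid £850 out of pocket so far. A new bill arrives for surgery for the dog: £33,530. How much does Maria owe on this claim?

With the deductible met, the entire £33,530 is subject to coinsurance.
Owner's 15% share of £33,530 is £5,029.50.
Adding £5,029.50 to the £850 already spent would give £5,879.50, which exceeds the £1,450 cap; the owner pays just £1,450 − £850 = £600.

£600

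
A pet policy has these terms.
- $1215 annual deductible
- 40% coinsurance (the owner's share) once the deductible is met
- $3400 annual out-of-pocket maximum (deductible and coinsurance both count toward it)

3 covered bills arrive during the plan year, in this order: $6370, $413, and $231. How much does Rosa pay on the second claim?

#1 ($6370): $1215 finishes the deductible; $5155 goes to coinsurance; owner's 40% is $2062. Owner pays $3277; OOP now $3277.
#2 ($413): deductible already satisfied, so owner's share is 40% × $413 = $165.20. Adding that to $3277 gives $3442.20, past the $3400 cap; owner pays only $3400 − $3277 = $123.

$123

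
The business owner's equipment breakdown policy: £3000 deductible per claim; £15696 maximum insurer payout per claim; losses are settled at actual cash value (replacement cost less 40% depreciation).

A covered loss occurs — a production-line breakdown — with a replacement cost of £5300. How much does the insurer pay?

At 40% depreciation, ACV = £5300 − £2120 = £3180.
Less the £3000 deductible: £3180 − £3000 = £180.
£180 ≤ £15696, so the limit doesn't bind; insurer pays £180.

£180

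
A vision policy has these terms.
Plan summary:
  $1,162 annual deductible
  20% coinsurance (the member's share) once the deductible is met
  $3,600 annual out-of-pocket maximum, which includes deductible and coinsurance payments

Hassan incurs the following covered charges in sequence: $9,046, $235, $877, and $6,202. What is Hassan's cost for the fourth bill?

$638.80

#1 ($9,046): $1,162 to deductible, leaving $7,884; coinsurance $7,884 × 20% = $1,576.80. Member pays $2,738.80; OOP now $2,738.80.
#2 ($235): deductible already satisfied, so member's share is 20% × $235 = $47. Cost to member: $47. OOP to date $2,785.80.
#3 ($877): 20% coinsurance on $877 = $175.40. Member owes $175.40 (running OOP $2,961.20).
#4 ($6,202): deductible already satisfied, so member's share is 20% × $6,202 = $1,240.40. Adding that to $2,961.20 gives $4,201.60, past the $3,600 cap; member pays only $3,600 − $2,961.20 = $638.80.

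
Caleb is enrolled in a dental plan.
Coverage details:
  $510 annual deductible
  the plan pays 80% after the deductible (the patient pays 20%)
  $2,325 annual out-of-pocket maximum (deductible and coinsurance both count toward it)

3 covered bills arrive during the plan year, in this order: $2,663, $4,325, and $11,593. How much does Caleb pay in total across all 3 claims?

Claim 1 ($2,663): $510 finishes the deductible; $2,153 goes to coinsurance; patient's 20% is $430.60. Cost to patient: $940.60. OOP to date $940.60.
Claim 2 ($4,325): deductible already satisfied, so patient's share is 20% × $4,325 = $865. Patient pays $865; OOP now $1,805.60.
Claim 3 ($11,593): deductible already satisfied, so patient's share is 20% × $11,593 = $2,318.60. Adding that to $1,805.60 gives $4,124.20, past the $2,325 cap; patient pays only $2,325 − $1,805.60 = $519.40.
Summing the patient's payments: $940.60 + $865 + $519.40 = $2,325.

$2,325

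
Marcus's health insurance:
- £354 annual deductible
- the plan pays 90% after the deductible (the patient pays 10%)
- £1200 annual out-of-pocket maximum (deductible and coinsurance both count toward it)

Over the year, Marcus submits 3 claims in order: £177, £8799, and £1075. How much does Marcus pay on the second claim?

£1023

Claim 1 — £177: all of it applies to the deductible. Cost to patient: £177. OOP to date £177.
Claim 2 — £8799: £177 to deductible, leaving £8622; 10% of £8622 = £862.20. Claim cost before the cap: £177 + £862.20 = £1039.20. That would push OOP to £1216.20, over the £1200 cap, so patient pays £1200 − £177 = £1023.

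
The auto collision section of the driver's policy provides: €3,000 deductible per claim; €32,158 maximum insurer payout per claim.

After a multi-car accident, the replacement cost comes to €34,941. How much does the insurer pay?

€31,941

After the deductible, €34,941 − €3,000 = €31,941 remains.
That's under the €32,158 cap, so the insurer reimburses the full €31,941.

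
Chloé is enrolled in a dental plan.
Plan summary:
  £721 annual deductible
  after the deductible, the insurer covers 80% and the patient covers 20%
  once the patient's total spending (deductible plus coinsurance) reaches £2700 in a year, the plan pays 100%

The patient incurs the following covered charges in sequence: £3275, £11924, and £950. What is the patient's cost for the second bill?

£1468.20

Claim 1 (£3275): deductible takes £721, £2554 remains; 20% of £2554 = £510.80. Patient owes £1231.80 (running OOP £1231.80).
Claim 2 (£11924): deductible met; 20% of £11924 = £2384.80. OOP would hit £3616.60 > £2700, so the cap limits the patient to £2700 − £1231.80 = £1468.20.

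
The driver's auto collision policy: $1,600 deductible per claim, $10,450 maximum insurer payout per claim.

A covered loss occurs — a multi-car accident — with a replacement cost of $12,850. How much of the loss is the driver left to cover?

$2,400

Less the $1,600 deductible: $12,850 − $1,600 = $11,250.
$11,250 exceeds the $10,450 limit, so the insurer pays the limit: $10,450.
Driver's share is the uncovered remainder: $12,850 − $10,450 = $2,400.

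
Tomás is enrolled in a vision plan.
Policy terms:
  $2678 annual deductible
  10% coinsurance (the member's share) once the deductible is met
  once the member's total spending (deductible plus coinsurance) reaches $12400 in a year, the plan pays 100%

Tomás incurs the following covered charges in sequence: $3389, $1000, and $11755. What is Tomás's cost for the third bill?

Claim 1 ($3389): $2678 finishes the deductible; $711 goes to coinsurance; coinsurance $711 × 10% = $71.10. Member owes $2749.10 (running OOP $2749.10).
Claim 2 ($1000): deductible met; 10% of $1000 = $100. Member owes $100 (running OOP $2849.10).
Claim 3 ($11755): deductible already satisfied, so member's share is 10% × $11755 = $1175.50. Member owes $1175.50 (running OOP $4024.60).

$1175.50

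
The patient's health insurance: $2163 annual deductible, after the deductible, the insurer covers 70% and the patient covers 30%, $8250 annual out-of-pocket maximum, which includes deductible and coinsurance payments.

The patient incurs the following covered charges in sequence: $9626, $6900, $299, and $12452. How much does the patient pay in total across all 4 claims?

$8250

Bill 1, $9626: $2163 to deductible, leaving $7463; 30% of $7463 = $2238.90. Patient owes $4401.90 (running OOP $4401.90).
Bill 2, $6900: 30% coinsurance on $6900 = $2070. Patient pays $2070; OOP now $6471.90.
Bill 3, $299: deductible met; 30% of $299 = $89.70. Patient owes $89.70 (running OOP $6561.60).
Bill 4, $12452: deductible met; 30% of $12452 = $3735.60. That would push OOP to $10297.20, over the $8250 cap, so patient pays $8250 − $6561.60 = $1688.40.
Total paid by the patient: $4401.90 + $2070 + $89.70 + $1688.40 = $8250.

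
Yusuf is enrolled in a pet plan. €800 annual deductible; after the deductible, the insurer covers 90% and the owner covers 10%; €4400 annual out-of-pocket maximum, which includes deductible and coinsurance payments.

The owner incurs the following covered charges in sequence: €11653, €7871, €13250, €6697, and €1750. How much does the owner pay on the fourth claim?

Bill 1, €11653: deductible takes €800, €10853 remains; 10% of €10853 = €1085.30. Cost to owner: €1885.30. OOP to date €1885.30.
Bill 2, €7871: deductible already satisfied, so owner's share is 10% × €7871 = €787.10. Cost to owner: €787.10. OOP to date €2672.40.
Bill 3, €13250: deductible already satisfied, so owner's share is 10% × €13250 = €1325. Owner owes €1325 (running OOP €3997.40).
Bill 4, €6697: 10% coinsurance on €6697 = €669.70. OOP would hit €4667.10 > €4400, so the cap limits the owner to €4400 − €3997.40 = €402.60.

€402.60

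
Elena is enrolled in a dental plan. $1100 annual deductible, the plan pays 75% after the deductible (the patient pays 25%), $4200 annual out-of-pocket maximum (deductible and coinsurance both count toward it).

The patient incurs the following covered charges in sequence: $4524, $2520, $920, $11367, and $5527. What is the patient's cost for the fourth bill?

$1384

#1 ($4524): deductible takes $1100, $3424 remains; 25% of $3424 = $856. Cost to patient: $1956. OOP to date $1956.
#2 ($2520): deductible already satisfied, so patient's share is 25% × $2520 = $630. Cost to patient: $630. OOP to date $2586.
#3 ($920): 25% coinsurance on $920 = $230. Patient owes $230 (running OOP $2816).
#4 ($11367): 25% coinsurance on $11367 = $2841.75. Adding that to $2816 gives $5657.75, past the $4200 cap; patient pays only $4200 − $2816 = $1384.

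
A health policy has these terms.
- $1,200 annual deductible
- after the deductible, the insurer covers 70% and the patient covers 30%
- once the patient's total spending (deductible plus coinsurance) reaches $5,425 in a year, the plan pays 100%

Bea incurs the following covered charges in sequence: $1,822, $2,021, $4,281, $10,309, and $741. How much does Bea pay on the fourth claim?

#1 ($1,822): deductible takes $1,200, $622 remains; patient's 30% is $186.60. Cost to patient: $1,386.60. OOP to date $1,386.60.
#2 ($2,021): 30% coinsurance on $2,021 = $606.30. Patient owes $606.30 (running OOP $1,992.90).
#3 ($4,281): deductible already satisfied, so patient's share is 30% × $4,281 = $1,284.30. Patient owes $1,284.30 (running OOP $3,277.20).
#4 ($10,309): 30% coinsurance on $10,309 = $3,092.70. OOP would hit $6,369.90 > $5,425, so the cap limits the patient to $5,425 − $3,277.20 = $2,147.80.

$2,147.80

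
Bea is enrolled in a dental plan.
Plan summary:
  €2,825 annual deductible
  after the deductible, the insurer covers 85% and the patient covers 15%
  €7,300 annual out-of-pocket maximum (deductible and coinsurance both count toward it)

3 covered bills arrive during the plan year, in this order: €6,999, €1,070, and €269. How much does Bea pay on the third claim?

Claim 1 — €6,999: €2,825 finishes the deductible; €4,174 goes to coinsurance; coinsurance €4,174 × 15% = €626.10. Cost to patient: €3,451.10. OOP to date €3,451.10.
Claim 2 — €1,070: deductible met; 15% of €1,070 = €160.50. Patient owes €160.50 (running OOP €3,611.60).
Claim 3 — €269: deductible met; 15% of €269 = €40.35. Patient pays €40.35; OOP now €3,651.95.

€40.35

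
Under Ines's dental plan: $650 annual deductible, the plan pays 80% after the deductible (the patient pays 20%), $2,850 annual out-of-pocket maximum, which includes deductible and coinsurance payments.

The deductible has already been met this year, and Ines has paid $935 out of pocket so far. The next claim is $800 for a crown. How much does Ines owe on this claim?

The deductible is already satisfied, so the full bill goes to coinsurance.
Patient's 20% share of $800 is $160.
Cumulative spending $935 + $160 = $1,095 stays under the $2,850 maximum.

$160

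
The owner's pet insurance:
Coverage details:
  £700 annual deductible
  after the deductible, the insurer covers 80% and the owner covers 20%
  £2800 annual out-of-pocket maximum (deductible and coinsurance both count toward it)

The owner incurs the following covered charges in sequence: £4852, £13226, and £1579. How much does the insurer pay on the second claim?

Bill 1, £4852: deductible takes £700, £4152 remains; owner's 20% is £830.40. Owner pays £1530.40; OOP now £1530.40. Plan pays £4852 − £1530.40 = £3321.60.
Bill 2, £13226: deductible already satisfied, so owner's share is 20% × £13226 = £2645.20. That would push OOP to £4175.60, over the £2800 cap, so owner pays £2800 − £1530.40 = £1269.60. Insurer: £13226 − £1269.60 = £11956.40.

£11956.40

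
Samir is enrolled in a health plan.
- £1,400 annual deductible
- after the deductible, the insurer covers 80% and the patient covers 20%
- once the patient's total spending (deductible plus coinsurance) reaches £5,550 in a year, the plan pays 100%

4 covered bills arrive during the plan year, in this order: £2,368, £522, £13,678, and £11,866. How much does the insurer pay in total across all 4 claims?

Bill 1, £2,368: deductible takes £1,400, £968 remains; 20% of £968 = £193.60. Cost to patient: £1,593.60. OOP to date £1,593.60. Insurer: £2,368 − £1,593.60 = £774.40.
Bill 2, £522: deductible already satisfied, so patient's share is 20% × £522 = £104.40. Cost to patient: £104.40. OOP to date £1,698. Insurer: £522 − £104.40 = £417.60.
Bill 3, £13,678: 20% coinsurance on £13,678 = £2,735.60. Patient pays £2,735.60; OOP now £4,433.60. Plan pays £13,678 − £2,735.60 = £10,942.40.
Bill 4, £11,866: 20% coinsurance on £11,866 = £2,373.20. Adding that to £4,433.60 gives £6,806.80, past the £5,550 cap; patient pays only £5,550 − £4,433.60 = £1,116.40. Insurer: £11,866 − £1,116.40 = £10,749.60.
Insurer total = bills − patient's total = £28,434 − £5,550 = £22,884.

£22,884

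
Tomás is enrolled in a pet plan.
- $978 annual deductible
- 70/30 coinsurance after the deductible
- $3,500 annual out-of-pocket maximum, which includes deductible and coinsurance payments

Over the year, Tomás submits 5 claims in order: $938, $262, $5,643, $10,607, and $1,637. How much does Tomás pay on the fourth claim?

Claim 1 — $938: entire amount goes to the deductible. Owner owes $938 (running OOP $938).
Claim 2 — $262: deductible takes $40, $222 remains; owner's 30% is $66.60. Cost to owner: $106.60. OOP to date $1,044.60.
Claim 3 — $5,643: deductible met; 30% of $5,643 = $1,692.90. Cost to owner: $1,692.90. OOP to date $2,737.50.
Claim 4 — $10,607: 30% coinsurance on $10,607 = $3,182.10. OOP would hit $5,919.60 > $3,500, so the cap limits the owner to $3,500 − $2,737.50 = $762.50.

$762.50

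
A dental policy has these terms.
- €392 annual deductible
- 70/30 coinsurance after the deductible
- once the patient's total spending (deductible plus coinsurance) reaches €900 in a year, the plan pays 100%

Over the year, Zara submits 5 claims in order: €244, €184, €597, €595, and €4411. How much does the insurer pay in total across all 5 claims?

€5131

#1 (€244): entire amount goes to the deductible. Cost to patient: €244. OOP to date €244. Insurer: €244 − €244 = €0.
#2 (€184): €148 to deductible, leaving €36; patient's 30% is €10.80. Patient pays €158.80; OOP now €402.80. Insurer: €184 − €158.80 = €25.20.
#3 (€597): deductible met; 30% of €597 = €179.10. Patient owes €179.10 (running OOP €581.90). Insurer: €597 − €179.10 = €417.90.
#4 (€595): deductible already satisfied, so patient's share is 30% × €595 = €178.50. Cost to patient: €178.50. OOP to date €760.40. Insurer: €595 − €178.50 = €416.50.
#5 (€4411): deductible met; 30% of €4411 = €1323.30. Adding that to €760.40 gives €2083.70, past the €900 cap; patient pays only €900 − €760.40 = €139.60. Insurer: €4411 − €139.60 = €4271.40.
Insurer total: €0 + €25.20 + €417.90 + €416.50 + €4271.40 = €5131.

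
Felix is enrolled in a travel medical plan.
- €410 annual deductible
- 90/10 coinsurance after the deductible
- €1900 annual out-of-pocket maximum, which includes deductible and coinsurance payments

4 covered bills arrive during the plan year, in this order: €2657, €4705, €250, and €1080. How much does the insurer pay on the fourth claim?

#1 (€2657): €410 to deductible, leaving €2247; 10% of €2247 = €224.70. Traveler pays €634.70; OOP now €634.70. Plan pays €2657 − €634.70 = €2022.30.
#2 (€4705): deductible already satisfied, so traveler's share is 10% × €4705 = €470.50. Traveler pays €470.50; OOP now €1105.20. Insurer: €4705 − €470.50 = €4234.50.
#3 (€250): deductible already satisfied, so traveler's share is 10% × €250 = €25. Traveler owes €25 (running OOP €1130.20). Plan pays €250 − €25 = €225.
#4 (€1080): deductible met; 10% of €1080 = €108. Traveler pays €108; OOP now €1238.20. Insurer: €1080 − €108 = €972.

€972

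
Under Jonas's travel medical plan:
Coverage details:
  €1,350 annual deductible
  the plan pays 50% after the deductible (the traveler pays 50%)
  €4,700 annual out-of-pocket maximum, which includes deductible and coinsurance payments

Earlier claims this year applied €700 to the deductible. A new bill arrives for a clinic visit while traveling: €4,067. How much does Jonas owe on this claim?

€700 of the €1,350 deductible is already met, leaving €650.
That leaves €4,067 − €650 = €3,417 for coinsurance.
Traveler's 50% share of €3,417 is €1,708.50.
Traveler responsibility before any cap: €650 + €1,708.50 = €2,358.50.
Year-to-date out-of-pocket becomes €700 + €2,358.50 = €3,058.50, still under the €4,700 maximum, so no cap applies.

€2,358.50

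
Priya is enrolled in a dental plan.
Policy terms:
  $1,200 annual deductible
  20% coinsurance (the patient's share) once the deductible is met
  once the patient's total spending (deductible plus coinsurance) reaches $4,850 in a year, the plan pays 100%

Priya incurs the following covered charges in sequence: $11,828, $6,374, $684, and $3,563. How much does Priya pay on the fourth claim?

$112.80

Bill 1, $11,828: $1,200 to deductible, leaving $10,628; patient's 20% is $2,125.60. Patient owes $3,325.60 (running OOP $3,325.60).
Bill 2, $6,374: deductible met; 20% of $6,374 = $1,274.80. Cost to patient: $1,274.80. OOP to date $4,600.40.
Bill 3, $684: deductible already satisfied, so patient's share is 20% × $684 = $136.80. Patient pays $136.80; OOP now $4,737.20.
Bill 4, $3,563: deductible already satisfied, so patient's share is 20% × $3,563 = $712.60. Adding that to $4,737.20 gives $5,449.80, past the $4,850 cap; patient pays only $4,850 − $4,737.20 = $112.80.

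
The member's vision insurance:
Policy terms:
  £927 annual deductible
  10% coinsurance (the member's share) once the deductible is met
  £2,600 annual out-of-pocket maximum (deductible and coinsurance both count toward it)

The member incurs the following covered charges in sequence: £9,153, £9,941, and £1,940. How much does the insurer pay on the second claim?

Claim 1 (£9,153): deductible takes £927, £8,226 remains; 10% of £8,226 = £822.60. Cost to member: £1,749.60. OOP to date £1,749.60. Plan pays £9,153 − £1,749.60 = £7,403.40.
Claim 2 (£9,941): deductible met; 10% of £9,941 = £994.10. That would push OOP to £2,743.70, over the £2,600 cap, so member pays £2,600 − £1,749.60 = £850.40. Plan pays £9,941 − £850.40 = £9,090.60.

£9,090.60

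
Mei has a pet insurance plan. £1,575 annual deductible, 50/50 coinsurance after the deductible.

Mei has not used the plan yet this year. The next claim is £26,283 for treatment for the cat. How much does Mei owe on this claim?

Nothing has been paid toward the £1,575 deductible, so the first £1,575 of this charge is applied there.
That leaves £26,283 − £1,575 = £24,708 for coinsurance.
50% of £24,708 = £12,354 falls to the owner.
So the owner owes £1,575 + £12,354 = £13,929.

£13,929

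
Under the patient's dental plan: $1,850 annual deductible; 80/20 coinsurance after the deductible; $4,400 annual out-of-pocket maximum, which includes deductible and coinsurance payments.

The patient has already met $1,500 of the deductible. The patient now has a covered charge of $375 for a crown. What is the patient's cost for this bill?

$355

Deductible still to meet: $1,850 − $1,500 = $350.
After the $350 deductible portion, $375 − $350 = $25 is subject to coinsurance.
Coinsurance: $25 × 20% = $5.
So the patient owes $350 + $5 = $355 before any cap.
Cumulative spending $1,500 + $355 = $1,855 stays under the $4,400 maximum.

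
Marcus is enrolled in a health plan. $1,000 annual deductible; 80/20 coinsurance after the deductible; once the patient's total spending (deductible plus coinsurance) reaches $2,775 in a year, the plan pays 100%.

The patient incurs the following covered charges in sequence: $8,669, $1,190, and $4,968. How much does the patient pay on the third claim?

#1 ($8,669): $1,000 to deductible, leaving $7,669; patient's 20% is $1,533.80. Patient owes $2,533.80 (running OOP $2,533.80).
#2 ($1,190): deductible already satisfied, so patient's share is 20% × $1,190 = $238. Patient pays $238; OOP now $2,771.80.
#3 ($4,968): deductible met; 20% of $4,968 = $993.60. Adding that to $2,771.80 gives $3,765.40, past the $2,775 cap; patient pays only $2,775 − $2,771.80 = $3.20.

$3.20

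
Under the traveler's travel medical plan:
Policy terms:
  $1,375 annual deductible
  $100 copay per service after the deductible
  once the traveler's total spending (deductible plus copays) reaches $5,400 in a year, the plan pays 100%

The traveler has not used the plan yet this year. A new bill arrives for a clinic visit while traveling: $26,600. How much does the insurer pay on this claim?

$25,125

Deductible not yet touched, so the first $1,375 of the bill goes to the deductible.
That leaves $26,600 − $1,375 = $25,225 for the copay.
Copay on this service: $100.
That puts the traveler's cost at $1,375 + $100 = $1,475 before any cap.
Total out-of-pocket so far would be $0 + $1,475 = $1,475, below the $5,400 cap — no reduction.
Insurer pays the balance: $26,600 − $1,475 = $25,125.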